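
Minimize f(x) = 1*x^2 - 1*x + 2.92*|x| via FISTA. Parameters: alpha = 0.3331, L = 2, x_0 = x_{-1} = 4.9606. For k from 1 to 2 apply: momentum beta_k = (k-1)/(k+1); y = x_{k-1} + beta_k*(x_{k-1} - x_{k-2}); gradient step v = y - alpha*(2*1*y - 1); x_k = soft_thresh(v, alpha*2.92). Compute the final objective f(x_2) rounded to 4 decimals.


FISTA on f(x) = 1*x^2 - 1*x + 2.92*|x|
L = 2, alpha = 0.3331
Iteration 1: beta = 0.0, y = 4.9606 + 0.0*(4.9606 - 4.9606) = 4.9606
  grad(y) = 8.9212, v = y - alpha*grad = 1.9889
  prox(v) = soft_thresh(1.9889, 0.9727) = 1.0163
Iteration 2: beta = 0.3333, y = 1.0163 + 0.3333*(1.0163 - 4.9606) = -0.2985
  grad(y) = -1.5969, v = y - alpha*grad = 0.2335
  prox(v) = soft_thresh(0.2335, 0.9727) = 0.0
f(x_2) = 1*0.0^2 - 1*0.0 + 2.92*|0.0| = 0.0


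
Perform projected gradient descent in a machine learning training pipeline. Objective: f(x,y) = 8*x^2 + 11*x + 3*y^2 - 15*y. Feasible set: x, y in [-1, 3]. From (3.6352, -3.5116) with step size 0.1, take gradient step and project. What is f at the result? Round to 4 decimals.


Step 1: Compute gradient at (3.6352, -3.5116).
grad_x = 2*8*3.6352 + 11 = 69.1632
grad_y = 2*3*-3.5116 - 15 = -36.0696
Step 2: Gradient step.
x_raw = 3.6352 - 0.1*69.1632 = -3.2811
y_raw = -3.5116 - 0.1*-36.0696 = 0.0954
Step 3: Project onto [-1, 3].
x_proj = clip(-3.2811) = -1.0
y_proj = clip(0.0954) = 0.0954
Step 4: Evaluate f.
f(-1.0, 0.0954) = -4.4031


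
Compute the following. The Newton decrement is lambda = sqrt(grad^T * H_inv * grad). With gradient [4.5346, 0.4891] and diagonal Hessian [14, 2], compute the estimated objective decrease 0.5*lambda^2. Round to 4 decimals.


Step 1: H is diagonal, so H^(-1) * g = [0.3239, 0.2446].
Step 2: g^T H^(-1) g = sum_i g_i^2 / H_ii
  = (4.5346)^2/14 + (0.4891)^2/2
  = 1.4688 + 0.1196 = 1.5884
Step 3: Objective decrease = 0.5 * g^T H^(-1) g = 0.7942


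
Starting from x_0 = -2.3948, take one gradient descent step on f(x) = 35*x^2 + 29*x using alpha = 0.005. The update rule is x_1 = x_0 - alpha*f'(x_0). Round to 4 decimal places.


We compute the gradient at x_0 and apply the update.
f'(x) = 70*x + 29
f'(-2.3948) = 70*-2.3948 + 29 = -138.636
x_1 = -2.3948 - 0.005*-138.636 = -1.7016


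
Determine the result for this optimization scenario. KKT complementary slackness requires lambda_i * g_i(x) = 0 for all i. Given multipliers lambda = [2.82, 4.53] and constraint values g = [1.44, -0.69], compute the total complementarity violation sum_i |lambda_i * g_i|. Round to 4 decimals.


KKT complementary slackness check:
lambda_1 * g_1 = 2.82 * 1.44 = 4.0608
lambda_2 * g_2 = 4.53 * -0.69 = -3.1257
Total violation = 4.0608 + 3.1257 = 7.1865


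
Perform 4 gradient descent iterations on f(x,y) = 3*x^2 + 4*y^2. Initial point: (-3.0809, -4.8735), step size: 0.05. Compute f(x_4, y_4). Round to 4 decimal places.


Gradient descent on f(x,y) = 3*x^2 + 4*y^2.
Starting point: (-3.0809, -4.8735), alpha = 0.05
Step 1: grad_x = 2*3*-3.0809 = -18.4854, grad_y = 2*4*-4.8735 = -38.988
  x_1 = -3.0809 - 0.05*-18.4854 = -2.1566
  y_1 = -4.8735 - 0.05*-38.988 = -2.9241
Step 2: grad_x = 2*3*-2.1566 = -12.9398, grad_y = 2*4*-2.9241 = -23.3928
  x_2 = -2.1566 - 0.05*-12.9398 = -1.5096
  y_2 = -2.9241 - 0.05*-23.3928 = -1.7545
Step 3: grad_x = 2*3*-1.5096 = -9.0578, grad_y = 2*4*-1.7545 = -14.0357
  x_3 = -1.5096 - 0.05*-9.0578 = -1.0567
  y_3 = -1.7545 - 0.05*-14.0357 = -1.0527
Step 4: grad_x = 2*3*-1.0567 = -6.3405, grad_y = 2*4*-1.0527 = -8.4214
  x_4 = -1.0567 - 0.05*-6.3405 = -0.7397
  y_4 = -1.0527 - 0.05*-8.4214 = -0.6316
f(-0.7397, -0.6316) = 3*(-0.7397)^2 + 4*(-0.6316)^2 = 3.2373


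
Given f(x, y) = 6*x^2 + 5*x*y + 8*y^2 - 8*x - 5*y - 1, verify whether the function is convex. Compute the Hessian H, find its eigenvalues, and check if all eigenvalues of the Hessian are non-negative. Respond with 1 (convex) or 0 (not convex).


The Hessian of f(x,y) = 6*x^2 + 5*x*y + 8*y^2 - 8*x - 5*y - 1 is:
H = [[12, 5], [5, 16]]
Trace = 12 + 16 = 28
Determinant = 12*16 - (5)^2 = 167
Discriminant = (28)^2 - 4*167 = 116.0
Eigenvalues: lambda_1 = 8.6148, lambda_2 = 19.3852
The function is convex.

1


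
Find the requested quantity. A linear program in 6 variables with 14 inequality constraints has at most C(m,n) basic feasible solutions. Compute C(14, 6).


Each vertex corresponds to some choice of n active constraints out of m, so the number of vertices is at most C(m, n) = m! / (n!(m-n)!).
m = 14, n = 6
Numerator: 14 * 13 * 12 * 11 * 10 * 9
Denominator: 6! = 720
C(14, 6) = 3003


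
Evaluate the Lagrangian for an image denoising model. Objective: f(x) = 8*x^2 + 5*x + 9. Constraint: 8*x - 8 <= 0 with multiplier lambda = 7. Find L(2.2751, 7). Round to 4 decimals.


Step 1: Evaluate f(x).
f(2.2751) = 8*2.2751^2 + 5*2.2751 + 9 = 61.7841
Step 2: Evaluate g(x).
g(2.2751) = 8*2.2751 - 8 = 10.2008
Step 3: Compute Lagrangian.
L = 61.7841 + 7*10.2008 = 133.1897


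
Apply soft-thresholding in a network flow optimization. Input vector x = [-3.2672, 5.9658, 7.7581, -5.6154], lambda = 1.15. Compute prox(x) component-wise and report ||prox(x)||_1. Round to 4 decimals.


Soft-thresholding with lambda = 1.15:
prox(-3.2672) = sign(-3.2672)*max(|-3.2672| - 1.15, 0) = -2.1172
prox(5.9658) = sign(5.9658)*max(|5.9658| - 1.15, 0) = 4.8158
prox(7.7581) = sign(7.7581)*max(|7.7581| - 1.15, 0) = 6.6081
prox(-5.6154) = sign(-5.6154)*max(|-5.6154| - 1.15, 0) = -4.4654
prox(x) = [-2.1172, 4.8158, 6.6081, -4.4654]
||prox(x)||_1 = 2.1172 + 4.8158 + 6.6081 + 4.4654 = 18.0065


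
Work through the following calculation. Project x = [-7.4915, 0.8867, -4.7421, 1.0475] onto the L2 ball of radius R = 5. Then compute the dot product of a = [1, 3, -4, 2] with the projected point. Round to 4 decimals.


Step 1: Compute ||x|| (intermediates to 6 decimals).
||x|| = sqrt((-7.4915)^2 + 0.8867^2 + (-4.7421)^2 + 1.0475^2) = 8.971821
Step 2: Project.
Since ||x|| > R, scale = R/||x|| = 5/8.971821 = 0.5573, proj(x) = scale * x
proj(x) = [-4.175013, 0.494158, -2.642772, 0.583772]
Step 3: Dot product.
a^T * proj(x) = 1*(-4.175013) + 3*0.494158 - 4*(-2.642772) + 2*0.583772 = 9.0461


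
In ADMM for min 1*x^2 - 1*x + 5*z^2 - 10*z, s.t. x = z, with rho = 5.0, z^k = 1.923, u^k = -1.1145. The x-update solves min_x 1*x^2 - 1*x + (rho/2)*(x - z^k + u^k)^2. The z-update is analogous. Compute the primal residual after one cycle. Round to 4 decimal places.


ADMM iteration with rho = 5.0, z^k = 1.923, u^k = -1.1145
Step 1: x-update.
Minimize 1*x^2 - 1*x + (5.0/2)*(x - 1.923 - 1.1145)^2
FOC: (2*1 + 5.0)*x = 1 + 5.0*(1.923 + 1.1145)
x^{k+1} = 2.3125
Step 2: z-update.
Minimize 5*z^2 - 10*z + (5.0/2)*(2.3125 - z - 1.1145)^2
FOC: (2*5 + 5.0)*z = 10 + 5.0*(2.3125 - 1.1145)
z^{k+1} = 1.066
Step 3: u-update.
u^{k+1} = -1.1145 + 2.3125 - 1.066 = 0.132
Step 4: Primal residual = |2.3125 - 1.066| = 1.2465


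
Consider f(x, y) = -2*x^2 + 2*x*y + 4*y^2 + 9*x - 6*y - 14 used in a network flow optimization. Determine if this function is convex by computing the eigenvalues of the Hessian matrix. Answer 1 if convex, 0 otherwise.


The Hessian of f(x,y) = -2*x^2 + 2*x*y + 4*y^2 + 9*x - 6*y - 14 is:
H = [[-4, 2], [2, 8]]
Trace = -4 + 8 = 4
Determinant = -4*8 - (2)^2 = -36
Discriminant = (4)^2 - 4*-36 = 160.0
Eigenvalues: lambda_1 = -4.3246, lambda_2 = 8.3246
The function is not convex.

0


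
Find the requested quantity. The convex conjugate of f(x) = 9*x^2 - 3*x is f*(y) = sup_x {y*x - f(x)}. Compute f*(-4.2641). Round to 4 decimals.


f*(y) = sup_x {y*x - a*x^2 - b*x} = sup_x {(y-b)*x - a*x^2}
FOC: (y - b) - 2a*x = 0 => x* = (y - b)/(2a)
x* = (-4.2641 + 3)/(2*9) = -0.0702
f*(-4.2641) = (y-b)^2/(4a) = (-4.2641 + 3)^2/(4*9)
= 1.5979/36 = 0.0444


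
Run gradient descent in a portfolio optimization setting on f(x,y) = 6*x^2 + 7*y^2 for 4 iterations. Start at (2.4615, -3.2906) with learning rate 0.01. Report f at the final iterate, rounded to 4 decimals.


Gradient descent on f(x,y) = 6*x^2 + 7*y^2.
Starting point: (2.4615, -3.2906), alpha = 0.01
Step 1: grad_x = 2*6*2.4615 = 29.538, grad_y = 2*7*-3.2906 = -46.0684
  x_1 = 2.4615 - 0.01*29.538 = 2.1661
  y_1 = -3.2906 - 0.01*-46.0684 = -2.8299
Step 2: grad_x = 2*6*2.1661 = 25.9934, grad_y = 2*7*-2.8299 = -39.6188
  x_2 = 2.1661 - 0.01*25.9934 = 1.9062
  y_2 = -2.8299 - 0.01*-39.6188 = -2.4337
Step 3: grad_x = 2*6*1.9062 = 22.8742, grad_y = 2*7*-2.4337 = -34.0722
  x_3 = 1.9062 - 0.01*22.8742 = 1.6774
  y_3 = -2.4337 - 0.01*-34.0722 = -2.093
Step 4: grad_x = 2*6*1.6774 = 20.1293, grad_y = 2*7*-2.093 = -29.3021
  x_4 = 1.6774 - 0.01*20.1293 = 1.4762
  y_4 = -2.093 - 0.01*-29.3021 = -1.8
f(1.4762, -1.8) = 6*1.4762^2 + 7*(-1.8)^2 = 35.7537


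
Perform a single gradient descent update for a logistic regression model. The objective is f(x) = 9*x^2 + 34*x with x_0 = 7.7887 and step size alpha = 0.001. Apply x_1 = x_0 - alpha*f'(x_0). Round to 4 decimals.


We compute the gradient at x_0 and apply the update.
f'(x) = 18*x + 34
f'(7.7887) = 18*7.7887 + 34 = 174.1966
x_1 = 7.7887 - 0.001*174.1966 = 7.6145


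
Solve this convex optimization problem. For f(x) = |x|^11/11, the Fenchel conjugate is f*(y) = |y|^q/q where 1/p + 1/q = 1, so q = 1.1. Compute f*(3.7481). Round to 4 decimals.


The conjugate exponent q satisfies 1/p + 1/q = 1.
p = 11, so q = 11/(11 - 1) = 1.1
|y|^q = 3.7481^1.1 = 4.2775
f*(3.7481) = 4.2775 / 1.1 = 3.8887


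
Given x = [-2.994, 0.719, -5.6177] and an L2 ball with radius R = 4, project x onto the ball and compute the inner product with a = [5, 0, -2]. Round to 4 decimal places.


Step 1: Compute ||x|| (intermediates to 6 decimals).
||x|| = sqrt((-2.994)^2 + 0.719^2 + (-5.6177)^2) = 6.406212
Step 2: Project.
Since ||x|| > R, scale = R/||x|| = 4/6.406212 = 0.624394, proj(x) = scale * x
proj(x) = [-1.869436, 0.448939, -3.507658]
Step 3: Dot product.
a^T * proj(x) = 5*(-1.869436) + 0*0.448939 - 2*(-3.507658) = -2.3319


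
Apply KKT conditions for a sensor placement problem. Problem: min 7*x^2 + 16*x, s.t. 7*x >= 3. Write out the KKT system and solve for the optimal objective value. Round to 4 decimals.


Step 1: Try lambda = 0 (constraint inactive).
x_unc = -16/(2*7) = -1.1429
Check: 7*-1.1429 = -8.0003 < 3 -- violated!
Step 2: Constraint must be active: 7*x = 3
x* = 3/7 = 0.4286 (rounded; the exact value 3/7 is used below)
lambda = (2*7*(3/7) + 16)/7 = 3.1429
Step 3: Compute optimal value.
f(x*) = 7*(3/7)^2 + 16*(3/7) = 8.1429


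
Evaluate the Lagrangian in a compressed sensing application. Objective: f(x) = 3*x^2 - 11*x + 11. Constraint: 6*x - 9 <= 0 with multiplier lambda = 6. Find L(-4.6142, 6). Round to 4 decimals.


Step 1: Evaluate f(x).
f(-4.6142) = 3*(-4.6142)^2 - 11*(-4.6142) + 11 = 125.6287
Step 2: Evaluate g(x).
g(-4.6142) = 6*-4.6142 - 9 = -36.6852
Step 3: Compute Lagrangian.
L = 125.6287 + 6*-36.6852 = -94.4825


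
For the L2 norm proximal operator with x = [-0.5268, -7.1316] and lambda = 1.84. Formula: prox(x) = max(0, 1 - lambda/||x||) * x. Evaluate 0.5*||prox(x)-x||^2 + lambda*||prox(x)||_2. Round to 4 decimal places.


Step 1: Compute ||x||.
||x|| = 7.151
Step 2: Compute scaling factor.
scale = max(0, 1 - 1.84/7.151) = 0.7427
Step 3: prox(x) = [-0.3913, -5.2966]
||prox(x)|| = 5.311
Step 4: Proximal objective.
0.5*||prox-x||^2 = 1.6928
lambda*||prox|| = 9.7722
Total = 11.4651


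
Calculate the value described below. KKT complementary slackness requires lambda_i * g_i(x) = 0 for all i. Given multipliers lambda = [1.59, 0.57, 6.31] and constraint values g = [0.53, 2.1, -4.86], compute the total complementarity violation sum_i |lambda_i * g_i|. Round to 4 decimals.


KKT complementary slackness check:
lambda_1 * g_1 = 1.59 * 0.53 = 0.8427
lambda_2 * g_2 = 0.57 * 2.1 = 1.197
lambda_3 * g_3 = 6.31 * -4.86 = -30.6666
Total violation = 0.8427 + 1.197 + 30.6666 = 32.7063


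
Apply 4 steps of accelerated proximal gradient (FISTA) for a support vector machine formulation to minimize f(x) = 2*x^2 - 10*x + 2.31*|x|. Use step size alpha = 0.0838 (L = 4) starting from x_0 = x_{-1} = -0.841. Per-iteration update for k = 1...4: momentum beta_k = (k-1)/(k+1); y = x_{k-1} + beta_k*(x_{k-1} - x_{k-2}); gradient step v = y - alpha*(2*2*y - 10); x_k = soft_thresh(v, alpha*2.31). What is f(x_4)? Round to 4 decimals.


FISTA on f(x) = 2*x^2 - 10*x + 2.31*|x|
L = 4, alpha = 0.0838
Iteration 1: beta = 0.0, y = -0.841 + 0.0*(-0.841 + 0.841) = -0.841
  grad(y) = -13.364, v = y - alpha*grad = 0.2789
  prox(v) = soft_thresh(0.2789, 0.1936) = 0.0853
Iteration 2: beta = 0.3333, y = 0.0853 + 0.3333*(0.0853 + 0.841) = 0.3941
  grad(y) = -8.4236, v = y - alpha*grad = 1.1
  prox(v) = soft_thresh(1.1, 0.1936) = 0.9064
Iteration 3: beta = 0.5, y = 0.9064 + 0.5*(0.9064 - 0.0853) = 1.317
  grad(y) = -4.7321, v = y - alpha*grad = 1.7135
  prox(v) = soft_thresh(1.7135, 0.1936) = 1.5199
Iteration 4: beta = 0.6, y = 1.5199 + 0.6*(1.5199 - 0.9064) = 1.8881
  grad(y) = -2.4478, v = y - alpha*grad = 2.0932
  prox(v) = soft_thresh(2.0932, 0.1936) = 1.8996
f(x_4) = 2*1.8996^2 - 10*1.8996 + 2.31*|1.8996| = -7.391


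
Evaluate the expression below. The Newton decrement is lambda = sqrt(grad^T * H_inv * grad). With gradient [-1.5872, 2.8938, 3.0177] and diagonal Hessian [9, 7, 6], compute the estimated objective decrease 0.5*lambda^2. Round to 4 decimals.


Step 1: H is diagonal, so H^(-1) * g = [-0.1764, 0.4134, 0.503].
Step 2: g^T H^(-1) g = sum_i g_i^2 / H_ii
  = (-1.5872)^2/9 + (2.8938)^2/7 + (3.0177)^2/6
  = 0.2799 + 1.1963 + 1.5178 = 2.994
Step 3: Objective decrease = 0.5 * g^T H^(-1) g = 1.497


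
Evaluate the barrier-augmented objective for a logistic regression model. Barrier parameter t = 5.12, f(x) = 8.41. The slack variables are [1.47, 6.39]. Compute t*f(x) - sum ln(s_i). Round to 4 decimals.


Step 1: Compute log-barrier.
ln values: [0.3853, 1.8547]
phi = -(0.3853 + 1.8547) = -2.24
Step 2: Compute augmented objective.
t*f(x) = 5.12*8.41 = 43.0592
Total = 43.0592 - 2.24 = 40.8192


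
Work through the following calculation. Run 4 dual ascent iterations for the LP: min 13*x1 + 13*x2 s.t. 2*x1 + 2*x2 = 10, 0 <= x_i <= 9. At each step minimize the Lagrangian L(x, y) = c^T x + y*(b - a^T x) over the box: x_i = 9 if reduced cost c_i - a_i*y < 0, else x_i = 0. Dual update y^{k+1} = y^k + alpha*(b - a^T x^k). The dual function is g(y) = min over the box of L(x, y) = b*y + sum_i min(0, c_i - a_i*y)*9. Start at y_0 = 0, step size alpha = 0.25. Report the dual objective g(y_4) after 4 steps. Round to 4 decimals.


Dual ascent for LP: min 13*x1 + 13*x2, 2*x1 + 2*x2 = 10, 0 <= x_i <= 9
Step 1: y^k = 0.0, reduced costs: (13.0, 13.0)
  x^k = (0.0, 0.0), subgradient = b - a^T x = 10.0
  y^{k+1} = 0.0 + 0.25*10.0 = 2.5
Step 2: y^k = 2.5, reduced costs: (8.0, 8.0)
  x^k = (0.0, 0.0), subgradient = b - a^T x = 10.0
  y^{k+1} = 2.5 + 0.25*10.0 = 5.0
Step 3: y^k = 5.0, reduced costs: (3.0, 3.0)
  x^k = (0.0, 0.0), subgradient = b - a^T x = 10.0
  y^{k+1} = 5.0 + 0.25*10.0 = 7.5
Step 4: y^k = 7.5, reduced costs: (-2.0, -2.0)
  x^k = (9.0, 9.0), subgradient = b - a^T x = -26.0
  y^{k+1} = 7.5 + 0.25*-26.0 = 1.0
Dual objective at y_4 = 1.0: reduced costs (11.0, 11.0), box minimizer x = (0.0, 0.0)
g(y_4) = b*y + (c1 - a1*y)*x1 + (c2 - a2*y)*x2 = 10*1.0 + 11.0*0.0 + 11.0*0.0 = 10.0 + 0.0 + 0.0 = 10.0


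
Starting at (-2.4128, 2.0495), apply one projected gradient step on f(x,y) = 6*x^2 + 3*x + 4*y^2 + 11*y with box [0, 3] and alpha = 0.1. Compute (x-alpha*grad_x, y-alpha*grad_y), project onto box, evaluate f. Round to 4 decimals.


Step 1: Compute gradient at (-2.4128, 2.0495).
grad_x = 2*6*-2.4128 + 3 = -25.9536
grad_y = 2*4*2.0495 + 11 = 27.396
Step 2: Gradient step.
x_raw = -2.4128 - 0.1*-25.9536 = 0.1826
y_raw = 2.0495 - 0.1*27.396 = -0.6901
Step 3: Project onto [0, 3].
x_proj = clip(0.1826) = 0.1826
y_proj = clip(-0.6901) = 0.0
Step 4: Evaluate f.
f(0.1826, 0.0) = 0.7476


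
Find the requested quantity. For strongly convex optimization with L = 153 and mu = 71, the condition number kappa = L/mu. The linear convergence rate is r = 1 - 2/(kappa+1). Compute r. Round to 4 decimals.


Step 1: Compute the condition number.
kappa = L/mu = 153/71 = 2.1549
Step 2: Compute the convergence rate.
r = 1 - 2/(kappa + 1) = 1 - 2*mu/(L + mu) = (L - mu)/(L + mu) = 82/224 = 0.3661


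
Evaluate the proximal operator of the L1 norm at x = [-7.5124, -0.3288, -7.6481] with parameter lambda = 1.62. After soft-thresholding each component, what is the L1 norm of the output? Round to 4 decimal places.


Soft-thresholding with lambda = 1.62:
prox(-7.5124) = sign(-7.5124)*max(|-7.5124| - 1.62, 0) = -5.8924
prox(-0.3288) = sign(-0.3288)*max(|-0.3288| - 1.62, 0) = 0.0
prox(-7.6481) = sign(-7.6481)*max(|-7.6481| - 1.62, 0) = -6.0281
prox(x) = [-5.8924, 0.0, -6.0281]
||prox(x)||_1 = 5.8924 + 0.0 + 6.0281 = 11.9205


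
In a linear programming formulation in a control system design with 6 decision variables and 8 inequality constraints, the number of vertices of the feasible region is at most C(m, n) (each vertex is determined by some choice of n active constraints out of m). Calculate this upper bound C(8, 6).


Each vertex corresponds to some choice of n active constraints out of m, so the number of vertices is at most C(m, n) = m! / (n!(m-n)!).
m = 8, n = 6
Numerator: 8 * 7 * 6 * 5 * 4 * 3
Denominator: 6! = 720
C(8, 6) = 28


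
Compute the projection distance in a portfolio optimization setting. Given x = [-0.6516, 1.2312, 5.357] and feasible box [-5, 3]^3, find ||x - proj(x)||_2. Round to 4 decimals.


Project each component onto [-5, 3].
clip(-0.6516) = -0.6516, clip(1.2312) = 1.2312, clip(5.357) = 3.0
Projection = [-0.6516, 1.2312, 3.0]
Squared diffs: [0.0, 0.0, 5.5554]
Distance = sqrt(5.5554) = 2.357


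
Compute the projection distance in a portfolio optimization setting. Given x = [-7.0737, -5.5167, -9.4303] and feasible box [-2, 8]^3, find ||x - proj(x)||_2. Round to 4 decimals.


Project each component onto [-2, 8].
clip(-7.0737) = -2.0, clip(-5.5167) = -2.0, clip(-9.4303) = -2.0
Projection = [-2.0, -2.0, -2.0]
Squared diffs: [25.7424, 12.3672, 55.2094]
Distance = sqrt(93.319) = 9.6602


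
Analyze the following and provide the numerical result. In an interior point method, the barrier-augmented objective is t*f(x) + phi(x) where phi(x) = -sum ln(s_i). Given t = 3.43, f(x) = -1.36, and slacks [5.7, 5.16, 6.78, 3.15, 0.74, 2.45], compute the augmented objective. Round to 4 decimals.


Step 1: Compute log-barrier.
ln values: [1.7405, 1.6409, 1.914, 1.1474, -0.3011, 0.8961]
phi = -(1.7405 + 1.6409 + 1.914 + 1.1474 - 0.3011 + 0.8961) = -7.0378
Step 2: Compute augmented objective.
t*f(x) = 3.43*-1.36 = -4.6648
Total = -4.6648 - 7.0378 = -11.7026


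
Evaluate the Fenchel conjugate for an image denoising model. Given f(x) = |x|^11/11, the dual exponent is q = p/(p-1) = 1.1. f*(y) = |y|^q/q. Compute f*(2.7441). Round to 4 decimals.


The conjugate exponent q satisfies 1/p + 1/q = 1.
p = 11, so q = 11/(11 - 1) = 1.1
|y|^q = 2.7441^1.1 = 3.0356
f*(2.7441) = 3.0356 / 1.1 = 2.7596


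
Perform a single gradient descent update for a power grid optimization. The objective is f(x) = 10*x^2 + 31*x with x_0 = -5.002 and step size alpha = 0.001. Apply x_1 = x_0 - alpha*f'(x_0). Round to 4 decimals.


We compute the gradient at x_0 and apply the update.
f'(x) = 20*x + 31
f'(-5.002) = 20*-5.002 + 31 = -69.04
x_1 = -5.002 - 0.001*-69.04 = -4.933


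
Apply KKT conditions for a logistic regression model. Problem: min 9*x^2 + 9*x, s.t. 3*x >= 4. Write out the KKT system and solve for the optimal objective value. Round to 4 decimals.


Step 1: Try lambda = 0 (constraint inactive).
x_unc = -9/(2*9) = -0.5
Check: 3*-0.5 = -1.5 < 4 -- violated!
Step 2: Constraint must be active: 3*x = 4
x* = 4/3 = 1.3333 (rounded; the exact value 4/3 is used below)
lambda = (2*9*(4/3) + 9)/3 = 11.0
Step 3: Compute optimal value.
f(x*) = 9*(4/3)^2 + 9*(4/3) = 28.0


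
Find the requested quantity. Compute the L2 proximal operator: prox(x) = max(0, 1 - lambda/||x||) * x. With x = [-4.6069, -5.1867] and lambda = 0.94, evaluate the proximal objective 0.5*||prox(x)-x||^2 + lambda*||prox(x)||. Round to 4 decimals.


Step 1: Compute ||x||.
||x|| = 6.9372
Step 2: Compute scaling factor.
scale = max(0, 1 - 0.94/6.9372) = 0.8645
Step 3: prox(x) = [-3.9827, -4.4839]
||prox(x)|| = 5.9972
Step 4: Proximal objective.
0.5*||prox-x||^2 = 0.4418
lambda*||prox|| = 5.6374
Total = 6.0792


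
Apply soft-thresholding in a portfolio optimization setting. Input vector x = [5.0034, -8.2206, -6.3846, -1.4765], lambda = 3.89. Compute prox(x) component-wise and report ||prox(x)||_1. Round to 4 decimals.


Soft-thresholding with lambda = 3.89:
prox(5.0034) = sign(5.0034)*max(|5.0034| - 3.89, 0) = 1.1134
prox(-8.2206) = sign(-8.2206)*max(|-8.2206| - 3.89, 0) = -4.3306
prox(-6.3846) = sign(-6.3846)*max(|-6.3846| - 3.89, 0) = -2.4946
prox(-1.4765) = sign(-1.4765)*max(|-1.4765| - 3.89, 0) = 0.0
prox(x) = [1.1134, -4.3306, -2.4946, 0.0]
||prox(x)||_1 = 1.1134 + 4.3306 + 2.4946 + 0.0 = 7.9386


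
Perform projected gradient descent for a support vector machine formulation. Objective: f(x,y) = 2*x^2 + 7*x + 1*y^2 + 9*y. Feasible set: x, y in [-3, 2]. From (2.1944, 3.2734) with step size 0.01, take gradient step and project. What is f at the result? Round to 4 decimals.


Step 1: Compute gradient at (2.1944, 3.2734).
grad_x = 2*2*2.1944 + 7 = 15.7776
grad_y = 2*1*3.2734 + 9 = 15.5468
Step 2: Gradient step.
x_raw = 2.1944 - 0.01*15.7776 = 2.0366
y_raw = 3.2734 - 0.01*15.5468 = 3.1179
Step 3: Project onto [-3, 2].
x_proj = clip(2.0366) = 2.0
y_proj = clip(3.1179) = 2.0
Step 4: Evaluate f.
f(2.0, 2.0) = 44.0


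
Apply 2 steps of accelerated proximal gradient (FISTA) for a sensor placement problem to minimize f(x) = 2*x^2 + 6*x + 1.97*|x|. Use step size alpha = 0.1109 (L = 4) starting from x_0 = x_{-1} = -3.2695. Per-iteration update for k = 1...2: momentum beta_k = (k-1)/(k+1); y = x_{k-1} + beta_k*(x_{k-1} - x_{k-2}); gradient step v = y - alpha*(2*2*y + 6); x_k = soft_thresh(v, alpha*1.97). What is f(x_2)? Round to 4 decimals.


FISTA on f(x) = 2*x^2 + 6*x + 1.97*|x|
L = 4, alpha = 0.1109
Iteration 1: beta = 0.0, y = -3.2695 + 0.0*(-3.2695 + 3.2695) = -3.2695
  grad(y) = -7.078, v = y - alpha*grad = -2.4845
  prox(v) = soft_thresh(-2.4845, 0.2185) = -2.2661
Iteration 2: beta = 0.3333, y = -2.2661 + 0.3333*(-2.2661 + 3.2695) = -1.9316
  grad(y) = -1.7264, v = y - alpha*grad = -1.7401
  prox(v) = soft_thresh(-1.7401, 0.2185) = -1.5217
f(x_2) = 2*(-1.5217)^2 + 6*(-1.5217) + 1.97*|-1.5217| = -1.5014


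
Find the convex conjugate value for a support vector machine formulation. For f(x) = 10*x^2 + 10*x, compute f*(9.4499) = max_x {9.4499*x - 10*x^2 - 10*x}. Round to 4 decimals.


f*(y) = sup_x {y*x - a*x^2 - b*x} = sup_x {(y-b)*x - a*x^2}
FOC: (y - b) - 2a*x = 0 => x* = (y - b)/(2a)
x* = (9.4499 - 10)/(2*10) = -0.0275
f*(9.4499) = (y-b)^2/(4a) = (9.4499 - 10)^2/(4*10)
= 0.3026/40 = 0.0076


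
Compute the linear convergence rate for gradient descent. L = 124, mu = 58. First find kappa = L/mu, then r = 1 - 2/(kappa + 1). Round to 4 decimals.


Step 1: Compute the condition number.
kappa = L/mu = 124/58 = 2.1379
Step 2: Compute the convergence rate.
r = 1 - 2/(kappa + 1) = 1 - 2*mu/(L + mu) = (L - mu)/(L + mu) = 66/182 = 0.3626


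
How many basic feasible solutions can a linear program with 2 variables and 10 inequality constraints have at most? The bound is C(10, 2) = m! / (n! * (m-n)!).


Each vertex corresponds to some choice of n active constraints out of m, so the number of vertices is at most C(m, n) = m! / (n!(m-n)!).
m = 10, n = 2
Numerator: 10 * 9
Denominator: 2! = 2
C(10, 2) = 45


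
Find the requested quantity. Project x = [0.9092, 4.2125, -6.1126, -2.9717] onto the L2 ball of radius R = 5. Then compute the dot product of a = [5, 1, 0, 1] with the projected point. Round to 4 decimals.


Step 1: Compute ||x|| (intermediates to 6 decimals).
||x|| = sqrt(0.9092^2 + 4.2125^2 + (-6.1126)^2 + (-2.9717)^2) = 8.047775
Step 2: Project.
Since ||x|| > R, scale = R/||x|| = 5/8.047775 = 0.62129, proj(x) = scale * x
proj(x) = [0.564877, 2.617184, -3.797697, -1.846287]
Step 3: Dot product.
a^T * proj(x) = 5*0.564877 + 1*2.617184 + 0*(-3.797697) + 1*(-1.846287) = 3.5953


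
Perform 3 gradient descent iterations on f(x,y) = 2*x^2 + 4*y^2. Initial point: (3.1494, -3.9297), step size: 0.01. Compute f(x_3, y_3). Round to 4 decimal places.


Gradient descent on f(x,y) = 2*x^2 + 4*y^2.
Starting point: (3.1494, -3.9297), alpha = 0.01
Step 1: grad_x = 2*2*3.1494 = 12.5976, grad_y = 2*4*-3.9297 = -31.4376
  x_1 = 3.1494 - 0.01*12.5976 = 3.0234
  y_1 = -3.9297 - 0.01*-31.4376 = -3.6153
Step 2: grad_x = 2*2*3.0234 = 12.0937, grad_y = 2*4*-3.6153 = -28.9226
  x_2 = 3.0234 - 0.01*12.0937 = 2.9025
  y_2 = -3.6153 - 0.01*-28.9226 = -3.3261
Step 3: grad_x = 2*2*2.9025 = 11.6099, grad_y = 2*4*-3.3261 = -26.6088
  x_3 = 2.9025 - 0.01*11.6099 = 2.7864
  y_3 = -3.3261 - 0.01*-26.6088 = -3.06
f(2.7864, -3.06) = 2*2.7864^2 + 4*(-3.06)^2 = 52.9826


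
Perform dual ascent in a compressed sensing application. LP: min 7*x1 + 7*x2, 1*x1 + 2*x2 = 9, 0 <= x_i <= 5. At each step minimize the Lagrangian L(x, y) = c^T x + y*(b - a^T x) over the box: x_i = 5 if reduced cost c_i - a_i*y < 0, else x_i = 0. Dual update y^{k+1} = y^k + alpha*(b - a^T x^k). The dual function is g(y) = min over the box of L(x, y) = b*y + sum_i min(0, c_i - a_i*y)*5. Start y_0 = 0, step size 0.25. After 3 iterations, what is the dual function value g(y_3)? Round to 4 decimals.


Dual ascent for LP: min 7*x1 + 7*x2, 1*x1 + 2*x2 = 9, 0 <= x_i <= 5
Step 1: y^k = 0.0, reduced costs: (7.0, 7.0)
  x^k = (0.0, 0.0), subgradient = b - a^T x = 9.0
  y^{k+1} = 0.0 + 0.25*9.0 = 2.25
Step 2: y^k = 2.25, reduced costs: (4.75, 2.5)
  x^k = (0.0, 0.0), subgradient = b - a^T x = 9.0
  y^{k+1} = 2.25 + 0.25*9.0 = 4.5
Step 3: y^k = 4.5, reduced costs: (2.5, -2.0)
  x^k = (0.0, 5.0), subgradient = b - a^T x = -1.0
  y^{k+1} = 4.5 + 0.25*-1.0 = 4.25
Dual objective at y_3 = 4.25: reduced costs (2.75, -1.5), box minimizer x = (0.0, 5.0)
g(y_3) = b*y + (c1 - a1*y)*x1 + (c2 - a2*y)*x2 = 9*4.25 + 2.75*0.0 + (-1.5)*5.0 = 38.25 + 0.0 - 7.5 = 30.75


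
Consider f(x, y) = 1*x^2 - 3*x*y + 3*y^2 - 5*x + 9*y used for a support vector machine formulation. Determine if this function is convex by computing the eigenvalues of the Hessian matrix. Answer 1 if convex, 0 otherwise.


The Hessian of f(x,y) = 1*x^2 - 3*x*y + 3*y^2 - 5*x + 9*y is:
H = [[2, -3], [-3, 6]]
Trace = 2 + 6 = 8
Determinant = 2*6 - (-3)^2 = 3
Discriminant = (8)^2 - 4*3 = 52.0
Eigenvalues: lambda_1 = 0.3944, lambda_2 = 7.6056
The function is convex.

1


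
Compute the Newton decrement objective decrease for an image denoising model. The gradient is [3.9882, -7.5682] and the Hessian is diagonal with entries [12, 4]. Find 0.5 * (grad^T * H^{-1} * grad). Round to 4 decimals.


Step 1: H is diagonal, so H^(-1) * g = [0.3324, -1.8921].
Step 2: g^T H^(-1) g = sum_i g_i^2 / H_ii
  = (3.9882)^2/12 + (-7.5682)^2/4
  = 1.3255 + 14.3194 = 15.6449
Step 3: Objective decrease = 0.5 * g^T H^(-1) g = 7.8224


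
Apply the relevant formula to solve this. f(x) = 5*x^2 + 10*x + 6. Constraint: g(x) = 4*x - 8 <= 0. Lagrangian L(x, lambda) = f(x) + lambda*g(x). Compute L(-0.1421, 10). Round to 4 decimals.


Step 1: Evaluate f(x).
f(-0.1421) = 5*(-0.1421)^2 + 10*(-0.1421) + 6 = 4.68
Step 2: Evaluate g(x).
g(-0.1421) = 4*-0.1421 - 8 = -8.5684
Step 3: Compute Lagrangian.
L = 4.68 + 10*-8.5684 = -81.004


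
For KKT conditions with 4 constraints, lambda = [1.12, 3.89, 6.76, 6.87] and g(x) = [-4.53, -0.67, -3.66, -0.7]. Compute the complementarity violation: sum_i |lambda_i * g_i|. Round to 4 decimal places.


KKT complementary slackness check:
lambda_1 * g_1 = 1.12 * -4.53 = -5.0736
lambda_2 * g_2 = 3.89 * -0.67 = -2.6063
lambda_3 * g_3 = 6.76 * -3.66 = -24.7416
lambda_4 * g_4 = 6.87 * -0.7 = -4.809
Total violation = 5.0736 + 2.6063 + 24.7416 + 4.809 = 37.2305


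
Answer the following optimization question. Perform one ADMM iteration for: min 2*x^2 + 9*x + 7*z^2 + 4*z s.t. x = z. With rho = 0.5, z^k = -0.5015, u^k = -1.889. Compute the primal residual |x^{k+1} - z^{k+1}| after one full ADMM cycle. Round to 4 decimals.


ADMM iteration with rho = 0.5, z^k = -0.5015, u^k = -1.889
Step 1: x-update.
Minimize 2*x^2 + 9*x + (0.5/2)*(x + 0.5015 - 1.889)^2
FOC: (2*2 + 0.5)*x = -9 + 0.5*(-0.5015 + 1.889)
x^{k+1} = -1.8458
Step 2: z-update.
Minimize 7*z^2 + 4*z + (0.5/2)*(-1.8458 - z - 1.889)^2
FOC: (2*7 + 0.5)*z = -4 + 0.5*(-1.8458 - 1.889)
z^{k+1} = -0.4046
Step 3: u-update.
u^{k+1} = -1.889 - 1.8458 + 0.4046 = -3.3302
Step 4: Primal residual = |-1.8458 + 0.4046| = 1.4412


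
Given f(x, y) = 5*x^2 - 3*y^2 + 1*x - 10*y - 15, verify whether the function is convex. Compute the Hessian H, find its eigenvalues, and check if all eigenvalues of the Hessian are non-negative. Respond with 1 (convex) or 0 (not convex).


The Hessian of f(x,y) = 5*x^2 - 3*y^2 + 1*x - 10*y - 15 is:
H = [[10, 0], [0, -6]]
Trace = 10 - 6 = 4
Determinant = 10*-6 - (0)^2 = -60
Discriminant = (4)^2 - 4*-60 = 256.0
Eigenvalues: lambda_1 = -6.0, lambda_2 = 10.0
The function is not convex.

0


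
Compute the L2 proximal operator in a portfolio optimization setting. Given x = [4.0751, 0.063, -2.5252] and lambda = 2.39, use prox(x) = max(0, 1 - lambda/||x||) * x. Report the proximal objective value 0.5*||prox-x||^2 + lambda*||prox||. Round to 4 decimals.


Step 1: Compute ||x||.
||x|| = 4.7945
Step 2: Compute scaling factor.
scale = max(0, 1 - 2.39/4.7945) = 0.5015
Step 3: prox(x) = [2.0437, 0.0316, -1.2664]
||prox(x)|| = 2.4045
Step 4: Proximal objective.
0.5*||prox-x||^2 = 2.8561
lambda*||prox|| = 5.7468
Total = 8.6028


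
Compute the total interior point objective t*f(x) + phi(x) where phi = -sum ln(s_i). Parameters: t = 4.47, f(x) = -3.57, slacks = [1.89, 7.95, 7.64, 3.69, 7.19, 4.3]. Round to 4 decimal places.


Step 1: Compute log-barrier.
ln values: [0.6366, 2.0732, 2.0334, 1.3056, 1.9727, 1.4586]
phi = -(0.6366 + 2.0732 + 2.0334 + 1.3056 + 1.9727 + 1.4586) = -9.4801
Step 2: Compute augmented objective.
t*f(x) = 4.47*-3.57 = -15.9579
Total = -15.9579 - 9.4801 = -25.438


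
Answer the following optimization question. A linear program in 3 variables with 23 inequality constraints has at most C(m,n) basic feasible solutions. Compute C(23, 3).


Each vertex corresponds to some choice of n active constraints out of m, so the number of vertices is at most C(m, n) = m! / (n!(m-n)!).
m = 23, n = 3
Numerator: 23 * 22 * 21
Denominator: 3! = 6
C(23, 3) = 1771


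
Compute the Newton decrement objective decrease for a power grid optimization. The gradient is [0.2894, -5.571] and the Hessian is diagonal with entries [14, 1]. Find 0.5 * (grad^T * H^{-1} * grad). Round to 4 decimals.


Step 1: H is diagonal, so H^(-1) * g = [0.0207, -5.571].
Step 2: g^T H^(-1) g = sum_i g_i^2 / H_ii
  = (0.2894)^2/14 + (-5.571)^2/1
  = 0.006 + 31.036 = 31.042
Step 3: Objective decrease = 0.5 * g^T H^(-1) g = 15.521


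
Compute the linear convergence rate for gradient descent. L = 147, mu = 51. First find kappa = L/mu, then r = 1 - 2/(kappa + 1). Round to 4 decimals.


Step 1: Compute the condition number.
kappa = L/mu = 147/51 = 2.8824
Step 2: Compute the convergence rate.
r = 1 - 2/(kappa + 1) = 1 - 2*mu/(L + mu) = (L - mu)/(L + mu) = 96/198 = 0.4848


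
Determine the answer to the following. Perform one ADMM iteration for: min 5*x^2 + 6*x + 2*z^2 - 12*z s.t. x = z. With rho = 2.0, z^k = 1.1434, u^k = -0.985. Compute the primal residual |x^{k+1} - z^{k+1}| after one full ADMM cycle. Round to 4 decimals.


ADMM iteration with rho = 2.0, z^k = 1.1434, u^k = -0.985
Step 1: x-update.
Minimize 5*x^2 + 6*x + (2.0/2)*(x - 1.1434 - 0.985)^2
FOC: (2*5 + 2.0)*x = -6 + 2.0*(1.1434 + 0.985)
x^{k+1} = -0.1453
Step 2: z-update.
Minimize 2*z^2 - 12*z + (2.0/2)*(-0.1453 - z - 0.985)^2
FOC: (2*2 + 2.0)*z = 12 + 2.0*(-0.1453 - 0.985)
z^{k+1} = 1.6232
Step 3: u-update.
u^{k+1} = -0.985 - 0.1453 - 1.6232 = -2.7535
Step 4: Primal residual = |-0.1453 - 1.6232| = 1.7685


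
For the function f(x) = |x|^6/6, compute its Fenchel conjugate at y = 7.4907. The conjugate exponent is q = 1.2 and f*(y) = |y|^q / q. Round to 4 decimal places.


The conjugate exponent q satisfies 1/p + 1/q = 1.
p = 6, so q = 6/(6 - 1) = 1.2
|y|^q = 7.4907^1.2 = 11.2054
f*(7.4907) = 11.2054 / 1.2 = 9.3378


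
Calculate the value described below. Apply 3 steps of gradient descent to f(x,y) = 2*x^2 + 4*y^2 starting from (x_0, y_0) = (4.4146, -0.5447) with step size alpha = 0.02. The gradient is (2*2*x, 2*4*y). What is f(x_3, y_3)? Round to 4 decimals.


Gradient descent on f(x,y) = 2*x^2 + 4*y^2.
Starting point: (4.4146, -0.5447), alpha = 0.02
Step 1: grad_x = 2*2*4.4146 = 17.6584, grad_y = 2*4*-0.5447 = -4.3576
  x_1 = 4.4146 - 0.02*17.6584 = 4.0614
  y_1 = -0.5447 - 0.02*-4.3576 = -0.4575
Step 2: grad_x = 2*2*4.0614 = 16.2457, grad_y = 2*4*-0.4575 = -3.6604
  x_2 = 4.0614 - 0.02*16.2457 = 3.7365
  y_2 = -0.4575 - 0.02*-3.6604 = -0.3843
Step 3: grad_x = 2*2*3.7365 = 14.9461, grad_y = 2*4*-0.3843 = -3.0747
  x_3 = 3.7365 - 0.02*14.9461 = 3.4376
  y_3 = -0.3843 - 0.02*-3.0747 = -0.3228
f(3.4376, -0.3228) = 2*3.4376^2 + 4*(-0.3228)^2 = 24.0511


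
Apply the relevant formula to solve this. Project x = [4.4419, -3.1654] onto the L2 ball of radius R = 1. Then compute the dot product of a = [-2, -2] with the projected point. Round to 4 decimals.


Step 1: Compute ||x|| (intermediates to 6 decimals).
||x|| = sqrt(4.4419^2 + (-3.1654)^2) = 5.454377
Step 2: Project.
Since ||x|| > R, scale = R/||x|| = 1/5.454377 = 0.183339, proj(x) = scale * x
proj(x) = [0.814374, -0.580341]
Step 3: Dot product.
a^T * proj(x) = -2*0.814374 - 2*(-0.580341) = -0.4681


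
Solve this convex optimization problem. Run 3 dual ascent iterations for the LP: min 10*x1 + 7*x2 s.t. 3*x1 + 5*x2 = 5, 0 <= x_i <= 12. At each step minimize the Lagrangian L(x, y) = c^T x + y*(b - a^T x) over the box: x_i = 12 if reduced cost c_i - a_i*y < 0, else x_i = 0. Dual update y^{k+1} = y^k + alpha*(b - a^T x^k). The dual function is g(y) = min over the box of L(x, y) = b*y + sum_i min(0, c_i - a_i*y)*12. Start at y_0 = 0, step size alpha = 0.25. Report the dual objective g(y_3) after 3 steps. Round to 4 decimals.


Dual ascent for LP: min 10*x1 + 7*x2, 3*x1 + 5*x2 = 5, 0 <= x_i <= 12
Step 1: y^k = 0.0, reduced costs: (10.0, 7.0)
  x^k = (0.0, 0.0), subgradient = b - a^T x = 5.0
  y^{k+1} = 0.0 + 0.25*5.0 = 1.25
Step 2: y^k = 1.25, reduced costs: (6.25, 0.75)
  x^k = (0.0, 0.0), subgradient = b - a^T x = 5.0
  y^{k+1} = 1.25 + 0.25*5.0 = 2.5
Step 3: y^k = 2.5, reduced costs: (2.5, -5.5)
  x^k = (0.0, 12.0), subgradient = b - a^T x = -55.0
  y^{k+1} = 2.5 + 0.25*-55.0 = -11.25
Dual objective at y_3 = -11.25: reduced costs (43.75, 63.25), box minimizer x = (0.0, 0.0)
g(y_3) = b*y + (c1 - a1*y)*x1 + (c2 - a2*y)*x2 = 5*(-11.25) + 43.75*0.0 + 63.25*0.0 = -56.25 + 0.0 + 0.0 = -56.25


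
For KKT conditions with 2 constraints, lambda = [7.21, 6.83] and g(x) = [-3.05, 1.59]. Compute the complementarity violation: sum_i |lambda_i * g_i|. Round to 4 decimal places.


KKT complementary slackness check:
lambda_1 * g_1 = 7.21 * -3.05 = -21.9905
lambda_2 * g_2 = 6.83 * 1.59 = 10.8597
Total violation = 21.9905 + 10.8597 = 32.8502


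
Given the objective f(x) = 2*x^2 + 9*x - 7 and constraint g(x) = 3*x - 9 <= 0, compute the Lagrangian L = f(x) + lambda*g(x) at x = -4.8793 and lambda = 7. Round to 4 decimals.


Step 1: Evaluate f(x).
f(-4.8793) = 2*(-4.8793)^2 + 9*(-4.8793) - 7 = -3.2986
Step 2: Evaluate g(x).
g(-4.8793) = 3*-4.8793 - 9 = -23.6379
Step 3: Compute Lagrangian.
L = -3.2986 + 7*-23.6379 = -168.7639


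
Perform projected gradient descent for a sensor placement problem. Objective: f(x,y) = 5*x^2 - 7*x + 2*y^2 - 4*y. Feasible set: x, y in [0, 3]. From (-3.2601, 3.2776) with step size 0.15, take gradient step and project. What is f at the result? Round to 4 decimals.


Step 1: Compute gradient at (-3.2601, 3.2776).
grad_x = 2*5*-3.2601 - 7 = -39.601
grad_y = 2*2*3.2776 - 4 = 9.1104
Step 2: Gradient step.
x_raw = -3.2601 - 0.15*-39.601 = 2.6801
y_raw = 3.2776 - 0.15*9.1104 = 1.911
Step 3: Project onto [0, 3].
x_proj = clip(2.6801) = 2.6801
y_proj = clip(1.911) = 1.911
Step 4: Evaluate f.
f(2.6801, 1.911) = 16.813


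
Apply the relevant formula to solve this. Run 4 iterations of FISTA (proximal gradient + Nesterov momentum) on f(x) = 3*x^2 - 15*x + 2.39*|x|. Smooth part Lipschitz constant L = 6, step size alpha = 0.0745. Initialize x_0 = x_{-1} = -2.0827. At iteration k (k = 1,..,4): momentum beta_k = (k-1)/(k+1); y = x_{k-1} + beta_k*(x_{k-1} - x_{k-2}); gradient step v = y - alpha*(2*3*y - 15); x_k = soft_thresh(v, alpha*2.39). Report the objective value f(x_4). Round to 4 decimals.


FISTA on f(x) = 3*x^2 - 15*x + 2.39*|x|
L = 6, alpha = 0.0745
Iteration 1: beta = 0.0, y = -2.0827 + 0.0*(-2.0827 + 2.0827) = -2.0827
  grad(y) = -27.4962, v = y - alpha*grad = -0.0342
  prox(v) = soft_thresh(-0.0342, 0.1781) = 0.0
Iteration 2: beta = 0.3333, y = 0.0 + 0.3333*(0.0 + 2.0827) = 0.6942
  grad(y) = -10.8346, v = y - alpha*grad = 1.5014
  prox(v) = soft_thresh(1.5014, 0.1781) = 1.3234
Iteration 3: beta = 0.5, y = 1.3234 + 0.5*(1.3234 - 0.0) = 1.985
  grad(y) = -3.0898, v = y - alpha*grad = 2.2152
  prox(v) = soft_thresh(2.2152, 0.1781) = 2.0372
Iteration 4: beta = 0.6, y = 2.0372 + 0.6*(2.0372 - 1.3234) = 2.4655
  grad(y) = -0.2073, v = y - alpha*grad = 2.4809
  prox(v) = soft_thresh(2.4809, 0.1781) = 2.3028
f(x_4) = 3*2.3028^2 - 15*2.3028 + 2.39*|2.3028| = -13.1296


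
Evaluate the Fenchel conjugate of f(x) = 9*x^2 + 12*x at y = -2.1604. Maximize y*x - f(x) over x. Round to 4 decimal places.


f*(y) = sup_x {y*x - a*x^2 - b*x} = sup_x {(y-b)*x - a*x^2}
FOC: (y - b) - 2a*x = 0 => x* = (y - b)/(2a)
x* = (-2.1604 - 12)/(2*9) = -0.7867
f*(-2.1604) = (y-b)^2/(4a) = (-2.1604 - 12)^2/(4*9)
= 200.5169/36 = 5.5699


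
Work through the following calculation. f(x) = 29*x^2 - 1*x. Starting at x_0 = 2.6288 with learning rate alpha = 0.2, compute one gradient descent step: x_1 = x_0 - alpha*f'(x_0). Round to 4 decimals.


We compute the gradient at x_0 and apply the update.
f'(x) = 58*x - 1
f'(2.6288) = 58*2.6288 - 1 = 151.4704
x_1 = 2.6288 - 0.2*151.4704 = -27.6653


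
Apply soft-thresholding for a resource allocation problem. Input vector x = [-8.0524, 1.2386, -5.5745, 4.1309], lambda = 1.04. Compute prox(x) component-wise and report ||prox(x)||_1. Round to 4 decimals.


Soft-thresholding with lambda = 1.04:
prox(-8.0524) = sign(-8.0524)*max(|-8.0524| - 1.04, 0) = -7.0124
prox(1.2386) = sign(1.2386)*max(|1.2386| - 1.04, 0) = 0.1986
prox(-5.5745) = sign(-5.5745)*max(|-5.5745| - 1.04, 0) = -4.5345
prox(4.1309) = sign(4.1309)*max(|4.1309| - 1.04, 0) = 3.0909
prox(x) = [-7.0124, 0.1986, -4.5345, 3.0909]
||prox(x)||_1 = 7.0124 + 0.1986 + 4.5345 + 3.0909 = 14.8364


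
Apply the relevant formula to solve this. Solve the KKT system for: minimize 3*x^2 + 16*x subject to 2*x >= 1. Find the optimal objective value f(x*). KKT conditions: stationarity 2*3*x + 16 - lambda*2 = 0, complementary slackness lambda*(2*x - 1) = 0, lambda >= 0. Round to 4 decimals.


Step 1: Try lambda = 0 (constraint inactive).
x_unc = -16/(2*3) = -2.6667
Check: 2*-2.6667 = -5.3334 < 1 -- violated!
Step 2: Constraint must be active: 2*x = 1
x* = 1/2 = 0.5
lambda = (2*3*0.5 + 16)/2 = 9.5
Step 3: Compute optimal value.
f(x*) = 3*0.5^2 + 16*0.5 = 8.75


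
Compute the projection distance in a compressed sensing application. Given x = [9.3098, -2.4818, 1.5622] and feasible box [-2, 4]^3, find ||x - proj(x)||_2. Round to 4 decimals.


Project each component onto [-2, 4].
clip(9.3098) = 4.0, clip(-2.4818) = -2.0, clip(1.5622) = 1.5622
Projection = [4.0, -2.0, 1.5622]
Squared diffs: [28.194, 0.2321, 0.0]
Distance = sqrt(28.4261) = 5.3316


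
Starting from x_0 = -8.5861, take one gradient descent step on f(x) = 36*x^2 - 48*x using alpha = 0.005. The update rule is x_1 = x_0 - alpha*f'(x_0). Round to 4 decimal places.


We compute the gradient at x_0 and apply the update.
f'(x) = 72*x - 48
f'(-8.5861) = 72*-8.5861 - 48 = -666.1992
x_1 = -8.5861 - 0.005*-666.1992 = -5.2551
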